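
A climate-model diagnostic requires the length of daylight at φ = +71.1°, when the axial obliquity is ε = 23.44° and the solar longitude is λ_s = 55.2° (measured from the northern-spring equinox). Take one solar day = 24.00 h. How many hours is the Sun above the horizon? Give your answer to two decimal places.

Solar declination: sin δ = sin ε · sin λ_s = sin 23.44° × sin 55.2° = 0.32664, so δ = +19.065°.
Sunrise equation: cos H₀ = −tan φ · tan δ = -1.0094 ≤ −1, so the Sun never sets (polar day) and H₀ = π.
Daylight = 2H₀/(2π) × 24.00 h = (3.1416/π) × 24.00 = 24.00 h.

24.00 h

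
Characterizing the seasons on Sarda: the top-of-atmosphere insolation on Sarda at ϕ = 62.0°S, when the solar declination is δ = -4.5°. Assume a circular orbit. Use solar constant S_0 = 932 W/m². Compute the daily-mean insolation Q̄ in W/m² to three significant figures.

Q̄ ≈ 173 W/m²

cos h₀ = −tan(-62.0°) tan(-4.500°) = -0.1480, h₀ = 1.7194 rad.
Bracket: h₀ sin ϕ sin δ + cos ϕ cos δ sin h₀ = 1.7194×-0.88295×-0.07846 + 0.46947×0.99692×0.98898 = 0.119114 + 0.462866 = 0.581980.
Q̄ = (S_0/π) × [bracket] = (932/π) × 0.581980 = 172.7 W/m².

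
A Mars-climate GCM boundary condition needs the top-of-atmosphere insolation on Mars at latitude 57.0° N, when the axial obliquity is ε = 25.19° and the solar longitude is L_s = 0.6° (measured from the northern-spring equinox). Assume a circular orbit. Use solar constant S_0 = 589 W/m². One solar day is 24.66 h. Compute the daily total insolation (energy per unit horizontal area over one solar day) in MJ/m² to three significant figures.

Solar declination: sin δ = sin ε · sin L_s = sin 25.19° × sin 0.6° = 0.00446, so δ = +0.255°.
cos h₀ = −tan(+57.0°) tan(+0.255°) = -0.0069, h₀ = 1.5777 rad.
Bracket: h₀ sin ϕ sin δ + cos ϕ cos δ sin h₀ = 1.5777×0.83867×0.00446 + 0.54464×0.99999×0.99998 = 0.005901 + 0.544624 = 0.550525.
Q̄ = (S_0/π) × [bracket] = (589/π) × 0.550525 = 103.21 W/m².
Daily total = Q̄ × 24.66 h × 3600 s/h = 103.21 × 24.66 × 3600 / 10⁶ = 9.163 MJ/m².

9.16 MJ/m²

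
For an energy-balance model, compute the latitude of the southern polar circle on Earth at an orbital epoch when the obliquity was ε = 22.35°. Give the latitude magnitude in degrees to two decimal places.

67.65°

The polar circle is the lowest latitude that experiences at least one full rotation of continuous darkness at the northern-summer solstice; it lies at |φ| = 90° − ε = 90° − 22.35° = 67.65°.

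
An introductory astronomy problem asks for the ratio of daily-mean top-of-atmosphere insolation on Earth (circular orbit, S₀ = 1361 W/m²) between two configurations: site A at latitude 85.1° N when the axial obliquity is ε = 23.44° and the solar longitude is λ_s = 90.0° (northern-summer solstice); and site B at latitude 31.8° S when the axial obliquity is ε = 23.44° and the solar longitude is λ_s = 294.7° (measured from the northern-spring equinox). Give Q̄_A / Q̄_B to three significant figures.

— Configuration A (φ=+85.1°):
Solar declination: sin δ = sin ε · sin λ_s = sin 23.44° × sin 90.0° = 0.39779, so δ = +23.440°.
cos H₀ = −tan(+85.1°) tan(+23.440°) = -5.0573 ≤ −1 ⇒ polar day, H₀ = π.
Bracket: H₀ sin φ sin δ + cos φ cos δ sin H₀ = 3.1416×0.99635×0.39779 + 0.08542×0.91748×0.00000 = 1.245136 + 0.000000 = 1.245136.
Q̄ = (S₀/π) × [bracket] = (1361/π) × 1.245136 = 539.42 W/m².
— Configuration B (φ=-31.8°):
Solar declination: sin δ = sin ε · sin λ_s = sin 23.44° × sin 294.7° = -0.36139, so δ = -21.186°.
cos H₀ = −tan(-31.8°) tan(-21.186°) = -0.2403, H₀ = 1.8135 rad.
Bracket: H₀ sin φ sin δ + cos φ cos δ sin H₀ = 1.8135×-0.52696×-0.36139 + 0.84989×0.93241×0.97069 = 0.345359 + 0.769219 = 1.114578.
Q̄ = (S₀/π) × [bracket] = (1361/π) × 1.114578 = 482.86 W/m².
Ratio Q̄_A / Q̄_B = 539.42 / 482.86 = 1.117.

Q̄_A / Q̄_B ≈ 1.12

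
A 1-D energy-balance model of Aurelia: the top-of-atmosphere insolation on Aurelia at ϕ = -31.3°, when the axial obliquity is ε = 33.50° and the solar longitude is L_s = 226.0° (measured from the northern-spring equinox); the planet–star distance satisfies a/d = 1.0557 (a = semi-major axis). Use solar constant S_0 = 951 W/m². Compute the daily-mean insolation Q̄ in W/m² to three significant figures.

Solar declination: sin δ = sin ε · sin L_s = sin 33.50° × sin 226.0° = -0.39703, so δ = -23.393°.
cos h₀ = −tan(-31.3°) tan(-23.393°) = -0.2630, h₀ = 1.8369 rad.
Bracket: h₀ sin ϕ sin δ + cos ϕ cos δ sin h₀ = 1.8369×-0.51952×-0.39703 + 0.85446×0.91781×0.96479 = 0.378888 + 0.756619 = 1.135507.
Inverse-square distance factor (a/d)² = 1.0557² = 1.114502.
Q̄ = (S_0/π) × 1.114502 × [bracket] = (951/π) × 1.114502 × 1.135507 = 383.1 W/m².

Q̄ ≈ 383 W/m²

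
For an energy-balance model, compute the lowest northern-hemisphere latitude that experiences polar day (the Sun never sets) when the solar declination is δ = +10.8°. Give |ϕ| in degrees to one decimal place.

Polar day requires cos h₀ = −tan ϕ tan δ ≤ −1, i.e. tan ϕ tan δ ≥ 1.
The boundary is |tan ϕ| · |tan δ| = 1, so |ϕ| = 90° − |δ| = 90° − 10.8° = 79.2° in the northern hemisphere.

|ϕ| = 79.2°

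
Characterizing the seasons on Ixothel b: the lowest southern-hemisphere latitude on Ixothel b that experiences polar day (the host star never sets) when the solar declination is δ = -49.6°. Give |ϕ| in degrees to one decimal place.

|ϕ| = 40.4°

Polar day requires cos h₀ = −tan ϕ tan δ ≤ −1, i.e. tan ϕ tan δ ≥ 1.
The boundary is |tan ϕ| · |tan δ| = 1, so |ϕ| = 90° − |δ| = 90° − 49.6° = 40.4° in the southern hemisphere.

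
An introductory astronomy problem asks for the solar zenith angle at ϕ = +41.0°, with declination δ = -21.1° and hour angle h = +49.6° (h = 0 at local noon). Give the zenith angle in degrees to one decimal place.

cos θ_z = sin ϕ sin δ + cos ϕ cos δ cos h = -0.236179 + 0.456347 = 0.220168.
θ_z = arccos(0.220168) = 77.3°.

θ_z = 77.3°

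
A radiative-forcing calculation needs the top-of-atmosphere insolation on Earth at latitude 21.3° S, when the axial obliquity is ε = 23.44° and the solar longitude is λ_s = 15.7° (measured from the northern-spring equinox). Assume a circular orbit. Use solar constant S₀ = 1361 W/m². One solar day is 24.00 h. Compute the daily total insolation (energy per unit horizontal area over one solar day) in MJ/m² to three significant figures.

Solar declination: sin δ = sin ε · sin λ_s = sin 23.44° × sin 15.7° = 0.10764, so δ = +6.179°.
cos H₀ = −tan(-21.3°) tan(+6.179°) = 0.0422, H₀ = 1.5286 rad.
Bracket: H₀ sin φ sin δ + cos φ cos δ sin H₀ = 1.5286×-0.36325×0.10764 + 0.93169×0.99419×0.99911 = -0.059769 + 0.925452 = 0.865683.
Q̄ = (S₀/π) × [bracket] = (1361/π) × 0.865683 = 375.03 W/m².
Daily total = Q̄ × 24.00 h × 3600 s/h = 375.03 × 24.00 × 3600 / 10⁶ = 32.40 MJ/m².

32.4 MJ/m²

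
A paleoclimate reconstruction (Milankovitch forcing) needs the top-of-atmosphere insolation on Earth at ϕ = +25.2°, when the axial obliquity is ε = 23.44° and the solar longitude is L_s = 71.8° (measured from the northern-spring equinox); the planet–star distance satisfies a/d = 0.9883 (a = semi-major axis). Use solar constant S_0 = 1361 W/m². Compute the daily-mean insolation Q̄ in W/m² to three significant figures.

Q̄ ≈ 468 W/m²

Solar declination: sin δ = sin ε · sin L_s = sin 23.44° × sin 71.8° = 0.37789, so δ = +22.203°.
cos h₀ = −tan(+25.2°) tan(+22.203°) = -0.1921, h₀ = 1.7641 rad.
Bracket: h₀ sin ϕ sin δ + cos ϕ cos δ sin h₀ = 1.7641×0.42578×0.37789 + 0.90483×0.92585×0.98138 = 0.283840 + 0.822138 = 1.105978.
Inverse-square distance factor (a/d)² = 0.9883² = 0.976737.
Q̄ = (S_0/π) × 0.976737 × [bracket] = (1361/π) × 0.976737 × 1.105978 = 468.0 W/m².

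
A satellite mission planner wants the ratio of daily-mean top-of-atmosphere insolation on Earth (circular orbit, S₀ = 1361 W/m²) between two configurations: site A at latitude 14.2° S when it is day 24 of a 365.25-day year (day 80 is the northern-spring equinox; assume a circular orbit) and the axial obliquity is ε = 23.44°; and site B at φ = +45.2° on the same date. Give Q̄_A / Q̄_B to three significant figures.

— Configuration A (φ=-14.2°):
Solar longitude: λ_s = 360° × (24 − 80)/365.25 = -55.195°, i.e. -55.195° + 360° = 304.805°.
sin δ = sin 23.44° × sin 304.805° = -0.32662, so δ = -19.064°.
cos H₀ = −tan(-14.2°) tan(-19.064°) = -0.0874, H₀ = 1.6584 rad.
Bracket: H₀ sin φ sin δ + cos φ cos δ sin H₀ = 1.6584×-0.24531×-0.32662 + 0.96945×0.94515×0.99617 = 0.132876 + 0.912766 = 1.045642.
Q̄ = (S₀/π) × [bracket] = (1361/π) × 1.045642 = 452.99 W/m².
— Configuration B (φ=+45.2°):
cos H₀ = −tan(+45.2°) tan(-19.064°) = 0.3480, H₀ = 1.2154 rad.
Bracket: H₀ sin φ sin δ + cos φ cos δ sin H₀ = 1.2154×0.70957×-0.32662 + 0.70463×0.94515×0.93750 = -0.281681 + 0.624357 = 0.342676.
Q̄ = (S₀/π) × [bracket] = (1361/π) × 0.342676 = 148.45 W/m².
Ratio Q̄_A / Q̄_B = 452.99 / 148.45 = 3.051.

Q̄_A / Q̄_B ≈ 3.05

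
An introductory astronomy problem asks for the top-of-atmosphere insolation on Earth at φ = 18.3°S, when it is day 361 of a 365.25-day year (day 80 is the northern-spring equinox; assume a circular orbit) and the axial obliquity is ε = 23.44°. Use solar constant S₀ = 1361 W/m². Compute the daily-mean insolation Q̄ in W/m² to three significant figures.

Solar longitude: λ_s = 360° × (361 − 80)/365.25 = 276.961°.
sin δ = sin 23.44° × sin 276.961° = -0.39486, so δ = -23.257°.
cos H₀ = −tan(-18.3°) tan(-23.257°) = -0.1421, H₀ = 1.7134 rad.
Bracket: H₀ sin φ sin δ + cos φ cos δ sin H₀ = 1.7134×-0.31399×-0.39486 + 0.94943×0.91874×0.98985 = 0.212431 + 0.863426 = 1.075857.
Q̄ = (S₀/π) × [bracket] = (1361/π) × 1.075857 = 466.1 W/m².

Q̄ ≈ 466 W/m²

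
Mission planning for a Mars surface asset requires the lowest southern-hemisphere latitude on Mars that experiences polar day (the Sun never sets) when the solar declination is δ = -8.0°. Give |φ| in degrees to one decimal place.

Polar day requires cos H₀ = −tan φ tan δ ≤ −1, i.e. tan φ tan δ ≥ 1.
The boundary is |tan φ| · |tan δ| = 1, so |φ| = 90° − |δ| = 90° − 8.0° = 82.0° in the southern hemisphere.

|φ| = 82.0°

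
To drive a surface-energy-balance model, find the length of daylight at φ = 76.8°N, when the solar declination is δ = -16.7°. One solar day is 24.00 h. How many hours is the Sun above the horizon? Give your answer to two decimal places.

0.00 h

cos H₀ = −tan φ · tan δ = 1.2791 ≥ 1, so the Sun never rises (polar night) and H₀ = 0.
Daylight = 2H₀/(2π) × 24.00 h = (0.0000/π) × 24.00 = 0.00 h.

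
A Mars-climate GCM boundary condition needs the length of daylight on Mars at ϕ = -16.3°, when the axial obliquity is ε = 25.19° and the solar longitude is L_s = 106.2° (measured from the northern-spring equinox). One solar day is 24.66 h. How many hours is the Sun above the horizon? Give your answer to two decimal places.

11.30 h

Solar declination: sin δ = sin ε · sin L_s = sin 25.19° × sin 106.2° = 0.40872, so δ = +24.125°.
cos h₀ = −tan ϕ · tan δ = −tan(-16.3°) × tan(+24.125°) = 0.1310, so h₀ = 1.4395 rad = 82.48°.
Daylight = 2h₀/(2π) × 24.66 h = (1.4395/π) × 24.66 = 11.30 h.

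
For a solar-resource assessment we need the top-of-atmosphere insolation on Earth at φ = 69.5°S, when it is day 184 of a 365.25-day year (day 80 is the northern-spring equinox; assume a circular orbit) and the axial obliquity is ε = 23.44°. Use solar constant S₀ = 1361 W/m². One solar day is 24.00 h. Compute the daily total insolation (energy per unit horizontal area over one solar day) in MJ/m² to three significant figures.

0.00 MJ/m²

Solar longitude: λ_s = 360° × (184 − 80)/365.25 = 102.505°.
sin δ = sin 23.44° × sin 102.505° = 0.38835, so δ = +22.852°.
cos H₀ = −tan(-69.5°) tan(+22.852°) = 1.1272 ≥ 1 ⇒ polar night, H₀ = 0 and Q̄ = 0.
Daily total = Q̄ × 24.00 h × 3600 s/h = 0.00 MJ/m².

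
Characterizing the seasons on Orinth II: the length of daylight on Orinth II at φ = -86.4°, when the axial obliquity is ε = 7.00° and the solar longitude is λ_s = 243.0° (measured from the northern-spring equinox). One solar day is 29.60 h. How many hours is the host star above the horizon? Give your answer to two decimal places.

29.60 h

Solar declination: sin δ = sin ε · sin λ_s = sin 7.00° × sin 243.0° = -0.10859, so δ = -6.234°.
Sunrise equation: cos H₀ = −tan φ · tan δ = -1.7362 ≤ −1, so the host star never sets (polar day) and H₀ = π.
Daylight = 2H₀/(2π) × 29.60 h = (3.1416/π) × 29.60 = 29.60 h.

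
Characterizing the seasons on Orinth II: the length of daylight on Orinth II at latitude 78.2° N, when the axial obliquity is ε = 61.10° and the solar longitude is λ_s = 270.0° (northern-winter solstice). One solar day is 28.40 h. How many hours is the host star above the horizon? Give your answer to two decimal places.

Solar declination: sin δ = sin ε · sin λ_s = sin 61.10° × sin 270.0° = -0.87546, so δ = -61.100°.
cos H₀ = −tan φ · tan δ = 8.6711 ≥ 1, so the host star never rises (polar night) and H₀ = 0.
Daylight = 2H₀/(2π) × 28.40 h = (0.0000/π) × 28.40 = 0.00 h.

0.00 h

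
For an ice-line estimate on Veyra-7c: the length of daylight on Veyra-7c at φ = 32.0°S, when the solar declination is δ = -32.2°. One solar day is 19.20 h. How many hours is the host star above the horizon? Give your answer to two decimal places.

12.07 h

cos H₀ = −tan φ · tan δ = −tan(-32.0°) × tan(-32.200°) = -0.3935, so H₀ = 1.9752 rad = 113.17°.
Daylight = 2H₀/(2π) × 19.20 h = (1.9752/π) × 19.20 = 12.07 h.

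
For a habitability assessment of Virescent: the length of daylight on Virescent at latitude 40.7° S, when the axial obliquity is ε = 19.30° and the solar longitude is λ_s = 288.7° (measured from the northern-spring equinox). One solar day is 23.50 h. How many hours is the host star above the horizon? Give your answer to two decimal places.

13.90 h

Solar declination: sin δ = sin ε · sin λ_s = sin 19.30° × sin 288.7° = -0.31307, so δ = -18.244°.
cos H₀ = −tan φ · tan δ = −tan(-40.7°) × tan(-18.244°) = -0.2835, so H₀ = 1.8583 rad = 106.47°.
Daylight = 2H₀/(2π) × 23.50 h = (1.8583/π) × 23.50 = 13.90 h.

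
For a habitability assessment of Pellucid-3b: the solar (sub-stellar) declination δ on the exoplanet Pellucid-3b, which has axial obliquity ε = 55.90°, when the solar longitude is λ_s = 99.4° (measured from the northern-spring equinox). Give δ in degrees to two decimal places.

δ = +54.78°

sin δ = sin ε · sin λ_s = sin 55.90° × sin 99.4° = 0.816941.
δ = arcsin(0.816941) = +54.78°.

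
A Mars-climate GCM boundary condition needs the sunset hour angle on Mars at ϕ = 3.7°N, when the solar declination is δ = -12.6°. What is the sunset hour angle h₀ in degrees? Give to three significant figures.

h₀ = 89.2°

cos h₀ = −tan ϕ · tan δ = −tan(+3.7°) × tan(-12.600°) = 0.0145, so h₀ = 1.5563 rad = 89.17°.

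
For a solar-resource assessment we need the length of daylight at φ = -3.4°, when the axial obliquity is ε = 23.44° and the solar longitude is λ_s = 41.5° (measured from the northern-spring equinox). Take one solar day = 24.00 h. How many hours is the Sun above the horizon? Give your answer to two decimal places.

Solar declination: sin δ = sin ε · sin λ_s = sin 23.44° × sin 41.5° = 0.26358, so δ = +15.283°.
cos H₀ = −tan φ · tan δ = −tan(-3.4°) × tan(+15.283°) = 0.0162, so H₀ = 1.5546 rad = 89.07°.
Daylight = 2H₀/(2π) × 24.00 h = (1.5546/π) × 24.00 = 11.88 h.

11.88 h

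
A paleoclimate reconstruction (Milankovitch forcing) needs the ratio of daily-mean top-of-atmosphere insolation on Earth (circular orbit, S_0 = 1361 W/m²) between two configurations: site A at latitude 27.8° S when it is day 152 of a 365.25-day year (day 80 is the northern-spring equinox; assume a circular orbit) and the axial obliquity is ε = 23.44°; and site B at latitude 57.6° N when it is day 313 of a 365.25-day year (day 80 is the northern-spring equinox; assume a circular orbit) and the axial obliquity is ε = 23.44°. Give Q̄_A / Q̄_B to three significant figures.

Q̄_A / Q̄_B ≈ 3.23

— Configuration A (ϕ=-27.8°):
Solar longitude: L_s = 360° × (152 − 80)/365.25 = 70.965°.
sin δ = sin 23.44° × sin 70.965° = 0.37604, so δ = +22.088°.
cos h₀ = −tan(-27.8°) tan(+22.088°) = 0.2140, h₀ = 1.3552 rad.
Bracket: h₀ sin ϕ sin δ + cos ϕ cos δ sin h₀ = 1.3552×-0.46639×0.37604 + 0.88458×0.92660×0.97684 = -0.237677 + 0.800669 = 0.562992.
Q̄ = (S_0/π) × [bracket] = (1361/π) × 0.562992 = 243.90 W/m².
— Configuration B (ϕ=+57.6°):
Solar longitude: L_s = 360° × (313 − 80)/365.25 = 229.651°.
sin δ = sin 23.44° × sin 229.651° = -0.30316, so δ = -17.648°.
cos h₀ = −tan(+57.6°) tan(-17.648°) = 0.5013, h₀ = 1.0457 rad.
Bracket: h₀ sin ϕ sin δ + cos ϕ cos δ sin h₀ = 1.0457×0.84433×-0.30316 + 0.53583×0.95294×0.86528 = -0.267665 + 0.441824 = 0.174159.
Q̄ = (S_0/π) × [bracket] = (1361/π) × 0.174159 = 75.449 W/m².
Ratio Q̄_A / Q̄_B = 243.90 / 75.449 = 3.233.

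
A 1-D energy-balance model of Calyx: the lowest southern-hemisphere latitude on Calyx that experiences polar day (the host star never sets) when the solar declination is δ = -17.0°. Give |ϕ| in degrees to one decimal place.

|ϕ| = 73.0°

Polar day requires cos h₀ = −tan ϕ tan δ ≤ −1, i.e. tan ϕ tan δ ≥ 1.
The boundary is |tan ϕ| · |tan δ| = 1, so |ϕ| = 90° − |δ| = 90° − 17.0° = 73.0° in the southern hemisphere.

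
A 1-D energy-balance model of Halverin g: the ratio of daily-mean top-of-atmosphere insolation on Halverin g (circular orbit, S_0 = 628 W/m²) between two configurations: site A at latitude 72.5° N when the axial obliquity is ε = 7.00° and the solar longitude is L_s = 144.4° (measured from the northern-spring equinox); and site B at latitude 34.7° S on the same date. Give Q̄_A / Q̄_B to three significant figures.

— Configuration A (ϕ=+72.5°):
Solar declination: sin δ = sin ε · sin L_s = sin 7.00° × sin 144.4° = 0.07094, so δ = +4.068°.
cos h₀ = −tan(+72.5°) tan(+4.068°) = -0.2256, h₀ = 1.7983 rad.
Bracket: h₀ sin ϕ sin δ + cos ϕ cos δ sin h₀ = 1.7983×0.95372×0.07094 + 0.30071×0.99748×0.97423 = 0.121667 + 0.292222 = 0.413889.
Q̄ = (S_0/π) × [bracket] = (628/π) × 0.413889 = 82.736 W/m².
— Configuration B (ϕ=-34.7°):
cos h₀ = −tan(-34.7°) tan(+4.068°) = 0.0492, h₀ = 1.5215 rad.
Bracket: h₀ sin ϕ sin δ + cos ϕ cos δ sin h₀ = 1.5215×-0.56928×0.07094 + 0.82214×0.99748×0.99879 = -0.061445 + 0.819076 = 0.757631.
Q̄ = (S_0/π) × [bracket] = (628/π) × 0.757631 = 151.45 W/m².
Ratio Q̄_A / Q̄_B = 82.736 / 151.45 = 0.5463.

Q̄_A / Q̄_B ≈ 0.546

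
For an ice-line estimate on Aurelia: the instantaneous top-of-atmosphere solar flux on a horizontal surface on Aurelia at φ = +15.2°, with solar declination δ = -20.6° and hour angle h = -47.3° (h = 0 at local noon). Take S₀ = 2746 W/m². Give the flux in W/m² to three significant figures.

cos θ_z = sin φ sin δ + cos φ cos δ cos h = -0.092249 + 0.612590 = 0.520341.
Flux = S₀ · cos θ_z = 2746 × 0.520341 = 1429 W/m².

1.43e+03 W/m²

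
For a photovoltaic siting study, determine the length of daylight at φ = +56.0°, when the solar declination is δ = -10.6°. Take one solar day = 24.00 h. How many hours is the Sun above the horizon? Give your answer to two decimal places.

9.85 h

cos H₀ = −tan φ · tan δ = −tan(+56.0°) × tan(-10.600°) = 0.2775, so H₀ = 1.2897 rad = 73.89°.
Daylight = 2H₀/(2π) × 24.00 h = (1.2897/π) × 24.00 = 9.85 h.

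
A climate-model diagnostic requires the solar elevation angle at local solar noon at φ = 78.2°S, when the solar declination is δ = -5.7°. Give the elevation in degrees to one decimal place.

At local noon the hour angle is zero, so the zenith angle equals |φ − δ| = |-78.2° − (-5.700°)| = 72.500°.
Elevation = 90° − 72.500° = 17.5°.

17.5°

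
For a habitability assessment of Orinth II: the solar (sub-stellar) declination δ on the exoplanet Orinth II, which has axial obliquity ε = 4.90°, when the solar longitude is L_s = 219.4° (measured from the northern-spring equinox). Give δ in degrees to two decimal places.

δ = -3.11°

sin δ = sin ε · sin L_s = sin 4.90° × sin 219.4° = -0.054217.
δ = arcsin(-0.054217) = -3.11°.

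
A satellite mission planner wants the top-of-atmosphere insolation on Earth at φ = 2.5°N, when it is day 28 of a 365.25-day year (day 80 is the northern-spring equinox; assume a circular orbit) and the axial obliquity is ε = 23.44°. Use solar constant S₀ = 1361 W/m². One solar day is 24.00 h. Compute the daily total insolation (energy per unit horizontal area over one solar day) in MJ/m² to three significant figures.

Solar longitude: λ_s = 360° × (28 − 80)/365.25 = -51.253°, i.e. -51.253° + 360° = 308.747°.
sin δ = sin 23.44° × sin 308.747° = -0.31024, so δ = -18.074°.
cos H₀ = −tan(+2.5°) tan(-18.074°) = 0.0142, H₀ = 1.5565 rad.
Bracket: H₀ sin φ sin δ + cos φ cos δ sin H₀ = 1.5565×0.04362×-0.31024 + 0.99905×0.95066×0.99990 = -0.021064 + 0.949662 = 0.928598.
Q̄ = (S₀/π) × [bracket] = (1361/π) × 0.928598 = 402.29 W/m².
Daily total = Q̄ × 24.00 h × 3600 s/h = 402.29 × 24.00 × 3600 / 10⁶ = 34.76 MJ/m².

34.8 MJ/m²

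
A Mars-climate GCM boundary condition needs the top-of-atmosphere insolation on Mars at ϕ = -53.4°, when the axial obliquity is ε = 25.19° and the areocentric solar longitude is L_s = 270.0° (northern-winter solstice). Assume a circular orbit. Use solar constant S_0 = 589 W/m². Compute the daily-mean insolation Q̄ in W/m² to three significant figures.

sin δ = sin 25.19° × sin 270.0° = -0.42562, so δ = -25.190°.
cos h₀ = −tan(-53.4°) tan(-25.190°) = -0.6333, h₀ = 2.2566 rad.
Bracket: h₀ sin ϕ sin δ + cos ϕ cos δ sin h₀ = 2.2566×-0.80282×-0.42562 + 0.59622×0.90490×0.77388 = 0.771072 + 0.417523 = 1.188595.
Q̄ = (S_0/π) × [bracket] = (589/π) × 1.188595 = 222.8 W/m².

Q̄ ≈ 223 W/m²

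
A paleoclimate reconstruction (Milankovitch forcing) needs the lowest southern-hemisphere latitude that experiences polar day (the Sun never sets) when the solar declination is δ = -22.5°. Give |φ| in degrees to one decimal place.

|φ| = 67.5°

Polar day requires cos H₀ = −tan φ tan δ ≤ −1, i.e. tan φ tan δ ≥ 1.
The boundary is |tan φ| · |tan δ| = 1, so |φ| = 90° − |δ| = 90° − 22.5° = 67.5° in the southern hemisphere.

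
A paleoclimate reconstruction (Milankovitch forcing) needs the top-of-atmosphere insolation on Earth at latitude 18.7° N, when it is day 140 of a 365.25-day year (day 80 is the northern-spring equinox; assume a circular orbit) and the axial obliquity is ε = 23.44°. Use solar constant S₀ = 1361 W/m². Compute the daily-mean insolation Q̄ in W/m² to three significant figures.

Q̄ ≈ 463 W/m²

Solar longitude: λ_s = 360° × (140 − 80)/365.25 = 59.138°.
sin δ = sin 23.44° × sin 59.138° = 0.34146, so δ = +19.966°.
cos H₀ = −tan(+18.7°) tan(+19.966°) = -0.1230, H₀ = 1.6941 rad.
Bracket: H₀ sin φ sin δ + cos φ cos δ sin H₀ = 1.6941×0.32061×0.34146 + 0.94721×0.93990×0.99241 = 0.185462 + 0.883525 = 1.068987.
Q̄ = (S₀/π) × [bracket] = (1361/π) × 1.068987 = 463.1 W/m².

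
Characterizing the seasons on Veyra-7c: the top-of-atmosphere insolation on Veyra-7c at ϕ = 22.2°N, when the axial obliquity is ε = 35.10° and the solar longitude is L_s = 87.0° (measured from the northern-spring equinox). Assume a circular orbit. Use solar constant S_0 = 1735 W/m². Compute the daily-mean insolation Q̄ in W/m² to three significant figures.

Q̄ ≈ 624 W/m²

Solar declination: sin δ = sin ε · sin L_s = sin 35.10° × sin 87.0° = 0.57422, so δ = +35.045°.
cos h₀ = −tan(+22.2°) tan(+35.045°) = -0.2862, h₀ = 1.8611 rad.
Bracket: h₀ sin ϕ sin δ + cos ϕ cos δ sin h₀ = 1.8611×0.37784×0.57422 + 0.92587×0.81870×0.95816 = 0.403790 + 0.726295 = 1.130085.
Q̄ = (S_0/π) × [bracket] = (1735/π) × 1.130085 = 624.1 W/m².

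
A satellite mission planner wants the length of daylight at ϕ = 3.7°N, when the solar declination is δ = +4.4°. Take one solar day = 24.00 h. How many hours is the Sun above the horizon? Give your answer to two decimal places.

12.04 h

cos h₀ = −tan ϕ · tan δ = −tan(+3.7°) × tan(+4.400°) = -0.0050, so h₀ = 1.5758 rad = 90.29°.
Daylight = 2h₀/(2π) × 24.00 h = (1.5758/π) × 24.00 = 12.04 h.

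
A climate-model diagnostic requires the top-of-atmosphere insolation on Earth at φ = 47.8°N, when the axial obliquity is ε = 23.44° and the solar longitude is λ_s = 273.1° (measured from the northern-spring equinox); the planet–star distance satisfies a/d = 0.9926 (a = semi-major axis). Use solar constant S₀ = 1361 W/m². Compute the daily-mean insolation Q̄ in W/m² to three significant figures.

Q̄ ≈ 96.4 W/m²

Solar declination: sin δ = sin ε · sin λ_s = sin 23.44° × sin 273.1° = -0.39721, so δ = -23.404°.
cos H₀ = −tan(+47.8°) tan(-23.404°) = 0.4773, H₀ = 1.0732 rad.
Bracket: H₀ sin φ sin δ + cos φ cos δ sin H₀ = 1.0732×0.74080×-0.39721 + 0.67172×0.91773×0.87873 = -0.315792 + 0.541700 = 0.225908.
Inverse-square distance factor (a/d)² = 0.9926² = 0.985255.
Q̄ = (S₀/π) × 0.985255 × [bracket] = (1361/π) × 0.985255 × 0.225908 = 96.42 W/m².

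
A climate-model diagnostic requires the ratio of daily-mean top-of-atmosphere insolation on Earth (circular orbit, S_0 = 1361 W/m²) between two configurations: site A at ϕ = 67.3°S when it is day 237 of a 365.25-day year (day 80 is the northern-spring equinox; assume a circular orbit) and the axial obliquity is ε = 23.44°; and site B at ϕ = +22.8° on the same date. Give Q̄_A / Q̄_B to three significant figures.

Q̄_A / Q̄_B ≈ 0.165

— Configuration A (ϕ=-67.3°):
Solar longitude: L_s = 360° × (237 − 80)/365.25 = 154.743°.
sin δ = sin 23.44° × sin 154.743° = 0.16973, so δ = +9.772°.
cos h₀ = −tan(-67.3°) tan(+9.772°) = 0.4117, h₀ = 1.1465 rad.
Bracket: h₀ sin ϕ sin δ + cos ϕ cos δ sin h₀ = 1.1465×-0.92254×0.16973 + 0.38591×0.98549×0.91131 = -0.179522 + 0.346581 = 0.167059.
Q̄ = (S_0/π) × [bracket] = (1361/π) × 0.167059 = 72.373 W/m².
— Configuration B (ϕ=+22.8°):
cos h₀ = −tan(+22.8°) tan(+9.772°) = -0.0724, h₀ = 1.6433 rad.
Bracket: h₀ sin ϕ sin δ + cos ϕ cos δ sin h₀ = 1.6433×0.38752×0.16973 + 0.92186×0.98549×0.99738 = 0.108086 + 0.906104 = 1.014190.
Q̄ = (S_0/π) × [bracket] = (1361/π) × 1.014190 = 439.37 W/m².
Ratio Q̄_A / Q̄_B = 72.373 / 439.37 = 0.1647.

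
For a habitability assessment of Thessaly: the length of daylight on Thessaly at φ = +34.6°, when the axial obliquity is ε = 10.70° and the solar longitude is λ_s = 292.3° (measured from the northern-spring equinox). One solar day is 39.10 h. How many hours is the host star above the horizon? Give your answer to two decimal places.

Solar declination: sin δ = sin ε · sin λ_s = sin 10.70° × sin 292.3° = -0.17178, so δ = -9.891°.
cos H₀ = −tan φ · tan δ = −tan(+34.6°) × tan(-9.891°) = 0.1203, so H₀ = 1.4502 rad = 83.09°.
Daylight = 2H₀/(2π) × 39.10 h = (1.4502/π) × 39.10 = 18.05 h.

18.05 h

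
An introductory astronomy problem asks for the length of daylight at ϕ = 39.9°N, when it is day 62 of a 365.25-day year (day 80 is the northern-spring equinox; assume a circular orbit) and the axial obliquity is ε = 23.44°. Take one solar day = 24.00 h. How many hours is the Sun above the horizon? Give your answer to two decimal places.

Solar longitude: L_s = 360° × (62 − 80)/365.25 = -17.741°, i.e. -17.741° + 360° = 342.259°.
sin δ = sin 23.44° × sin 342.259° = -0.12121, so δ = -6.962°.
cos h₀ = −tan ϕ · tan δ = −tan(+39.9°) × tan(-6.962°) = 0.1021, so h₀ = 1.4685 rad = 84.14°.
Daylight = 2h₀/(2π) × 24.00 h = (1.4685/π) × 24.00 = 11.22 h.

11.22 h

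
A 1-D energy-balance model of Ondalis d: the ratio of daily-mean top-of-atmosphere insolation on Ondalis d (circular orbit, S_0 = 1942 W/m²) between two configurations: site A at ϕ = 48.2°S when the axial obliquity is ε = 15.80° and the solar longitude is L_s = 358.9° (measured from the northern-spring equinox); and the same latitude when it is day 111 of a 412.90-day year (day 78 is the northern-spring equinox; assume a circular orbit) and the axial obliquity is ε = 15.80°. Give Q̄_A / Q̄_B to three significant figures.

Q̄_A / Q̄_B ≈ 1.31

— Configuration A (ϕ=-48.2°):
Solar declination: sin δ = sin ε · sin L_s = sin 15.80° × sin 358.9° = -0.00523, so δ = -0.299°.
cos h₀ = −tan(-48.2°) tan(-0.299°) = -0.0058, h₀ = 1.5766 rad.
Bracket: h₀ sin ϕ sin δ + cos ϕ cos δ sin h₀ = 1.5766×-0.74548×-0.00523 + 0.66653×0.99999×0.99998 = 0.006147 + 0.666510 = 0.672657.
Q̄ = (S_0/π) × [bracket] = (1942/π) × 0.672657 = 415.81 W/m².
— Configuration B (ϕ=-48.2°):
Solar longitude: L_s = 360° × (111 − 78)/412.90 = 28.772°.
sin δ = sin 15.80° × sin 28.772° = 0.13106, so δ = +7.531°.
cos h₀ = −tan(-48.2°) tan(+7.531°) = 0.1479, h₀ = 1.4224 rad.
Bracket: h₀ sin ϕ sin δ + cos ϕ cos δ sin h₀ = 1.4224×-0.74548×0.13106 + 0.66653×0.99137×0.98901 = -0.138972 + 0.653516 = 0.514544.
Q̄ = (S_0/π) × [bracket] = (1942/π) × 0.514544 = 318.07 W/m².
Ratio Q̄_A / Q̄_B = 415.81 / 318.07 = 1.307.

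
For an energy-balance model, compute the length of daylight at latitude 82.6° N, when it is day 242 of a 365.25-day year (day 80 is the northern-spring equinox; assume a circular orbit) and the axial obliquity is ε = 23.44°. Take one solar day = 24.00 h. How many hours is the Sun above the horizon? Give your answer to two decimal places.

24.00 h

Solar longitude: L_s = 360° × (242 − 80)/365.25 = 159.671°.
sin δ = sin 23.44° × sin 159.671° = 0.13819, so δ = +7.943°.
Sunrise equation: cos h₀ = −tan ϕ · tan δ = -1.0743 ≤ −1, so the Sun never sets (polar day) and h₀ = π.
Daylight = 2h₀/(2π) × 24.00 h = (3.1416/π) × 24.00 = 24.00 h.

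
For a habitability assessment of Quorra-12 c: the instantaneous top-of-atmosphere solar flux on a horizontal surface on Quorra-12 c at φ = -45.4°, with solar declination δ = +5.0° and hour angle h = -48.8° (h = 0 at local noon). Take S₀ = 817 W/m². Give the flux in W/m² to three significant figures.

cos θ_z = sin φ sin δ + cos φ cos δ cos h = -0.062057 + 0.460741 = 0.398684.
Flux = S₀ · cos θ_z = 817 × 0.398684 = 325.7 W/m².

326 W/m²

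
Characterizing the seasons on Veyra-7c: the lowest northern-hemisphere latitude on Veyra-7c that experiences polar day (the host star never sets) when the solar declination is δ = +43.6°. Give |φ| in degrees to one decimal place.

Polar day requires cos H₀ = −tan φ tan δ ≤ −1, i.e. tan φ tan δ ≥ 1.
The boundary is |tan φ| · |tan δ| = 1, so |φ| = 90° − |δ| = 90° − 43.6° = 46.4° in the northern hemisphere.

|φ| = 46.4°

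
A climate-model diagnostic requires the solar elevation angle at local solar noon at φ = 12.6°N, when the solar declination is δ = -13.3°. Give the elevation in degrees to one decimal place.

At local noon the hour angle is zero, so the zenith angle equals |φ − δ| = |+12.6° − (-13.300°)| = 25.900°.
Elevation = 90° − 25.900° = 64.1°.

64.1°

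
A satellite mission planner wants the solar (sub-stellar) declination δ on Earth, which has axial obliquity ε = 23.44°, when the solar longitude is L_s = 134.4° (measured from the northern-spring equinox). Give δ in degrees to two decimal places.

sin δ = sin ε · sin L_s = sin 23.44° × sin 134.4° = 0.284209.
δ = arcsin(0.284209) = +16.51°.

δ = +16.51°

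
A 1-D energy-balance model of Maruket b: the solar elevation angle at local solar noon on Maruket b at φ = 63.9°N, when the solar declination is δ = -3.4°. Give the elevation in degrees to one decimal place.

At local noon the hour angle is zero, so the zenith angle equals |φ − δ| = |+63.9° − (-3.400°)| = 67.300°.
Elevation = 90° − 67.300° = 22.7°.

22.7°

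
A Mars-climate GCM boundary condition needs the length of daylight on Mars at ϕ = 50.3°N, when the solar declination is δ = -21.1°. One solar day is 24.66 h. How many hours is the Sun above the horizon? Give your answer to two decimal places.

cos h₀ = −tan ϕ · tan δ = −tan(+50.3°) × tan(-21.100°) = 0.4648, so h₀ = 1.0874 rad = 62.30°.
Daylight = 2h₀/(2π) × 24.66 h = (1.0874/π) × 24.66 = 8.54 h.

8.54 h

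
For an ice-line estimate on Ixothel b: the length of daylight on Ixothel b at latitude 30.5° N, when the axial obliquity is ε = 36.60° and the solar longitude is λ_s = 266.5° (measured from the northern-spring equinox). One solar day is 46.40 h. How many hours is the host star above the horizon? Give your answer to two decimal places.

16.53 h

Solar declination: sin δ = sin ε · sin λ_s = sin 36.60° × sin 266.5° = -0.59511, so δ = -36.521°.
cos H₀ = −tan φ · tan δ = −tan(+30.5°) × tan(-36.521°) = 0.4362, so H₀ = 1.1194 rad = 64.14°.
Daylight = 2H₀/(2π) × 46.40 h = (1.1194/π) × 46.40 = 16.53 h.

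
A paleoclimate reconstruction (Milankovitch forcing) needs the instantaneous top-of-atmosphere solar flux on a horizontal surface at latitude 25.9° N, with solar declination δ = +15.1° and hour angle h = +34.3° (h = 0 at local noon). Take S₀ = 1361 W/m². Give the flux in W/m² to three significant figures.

cos θ_z = sin φ sin δ + cos φ cos δ cos h = 0.113789 + 0.717465 = 0.831254.
Flux = S₀ · cos θ_z = 1361 × 0.831254 = 1131 W/m².

1.13e+03 W/m²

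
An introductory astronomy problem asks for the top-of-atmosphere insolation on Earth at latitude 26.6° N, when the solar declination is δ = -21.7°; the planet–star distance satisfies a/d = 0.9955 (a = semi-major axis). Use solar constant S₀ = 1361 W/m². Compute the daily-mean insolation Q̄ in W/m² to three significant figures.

cos H₀ = −tan(+26.6°) tan(-21.700°) = 0.1993, H₀ = 1.3702 rad.
Bracket: H₀ sin φ sin δ + cos φ cos δ sin H₀ = 1.3702×0.44776×-0.36975 + 0.89415×0.92913×0.97994 = -0.226849 + 0.814116 = 0.587267.
Inverse-square distance factor (a/d)² = 0.9955² = 0.991020.
Q̄ = (S₀/π) × 0.991020 × [bracket] = (1361/π) × 0.991020 × 0.587267 = 252.1 W/m².

Q̄ ≈ 252 W/m²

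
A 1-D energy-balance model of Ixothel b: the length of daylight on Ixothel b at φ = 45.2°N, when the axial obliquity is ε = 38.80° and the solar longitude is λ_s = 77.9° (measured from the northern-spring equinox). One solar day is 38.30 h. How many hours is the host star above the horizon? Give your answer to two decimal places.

Solar declination: sin δ = sin ε · sin λ_s = sin 38.80° × sin 77.9° = 0.61268, so δ = +37.784°.
cos H₀ = −tan φ · tan δ = −tan(+45.2°) × tan(+37.784°) = -0.7807, so H₀ = 2.4665 rad = 141.32°.
Daylight = 2H₀/(2π) × 38.30 h = (2.4665/π) × 38.30 = 30.07 h.

30.07 h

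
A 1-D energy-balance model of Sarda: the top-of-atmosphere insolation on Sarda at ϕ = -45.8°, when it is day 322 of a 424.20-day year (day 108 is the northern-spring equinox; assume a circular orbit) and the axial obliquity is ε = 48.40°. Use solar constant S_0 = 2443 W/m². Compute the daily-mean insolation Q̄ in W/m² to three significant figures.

Solar longitude: L_s = 360° × (322 − 108)/424.20 = 181.612°.
sin δ = sin 48.40° × sin 181.612° = -0.02104, so δ = -1.206°.
cos h₀ = −tan(-45.8°) tan(-1.206°) = -0.0216, h₀ = 1.5924 rad.
Bracket: h₀ sin ϕ sin δ + cos ϕ cos δ sin h₀ = 1.5924×-0.71691×-0.02104 + 0.69717×0.99978×0.99977 = 0.024019 + 0.696856 = 0.720875.
Q̄ = (S_0/π) × [bracket] = (2443/π) × 0.720875 = 560.6 W/m².

Q̄ ≈ 561 W/m²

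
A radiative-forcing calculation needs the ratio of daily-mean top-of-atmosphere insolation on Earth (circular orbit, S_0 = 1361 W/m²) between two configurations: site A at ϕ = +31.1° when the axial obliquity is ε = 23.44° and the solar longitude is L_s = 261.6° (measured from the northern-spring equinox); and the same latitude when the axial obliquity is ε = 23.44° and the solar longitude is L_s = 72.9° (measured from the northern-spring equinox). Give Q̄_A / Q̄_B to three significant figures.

Q̄_A / Q̄_B ≈ 0.439

— Configuration A (ϕ=+31.1°):
Solar declination: sin δ = sin ε · sin L_s = sin 23.44° × sin 261.6° = -0.39352, so δ = -23.174°.
cos h₀ = −tan(+31.1°) tan(-23.174°) = 0.2582, h₀ = 1.3096 rad.
Bracket: h₀ sin ϕ sin δ + cos ϕ cos δ sin h₀ = 1.3096×0.51653×-0.39352 + 0.85627×0.91932×0.96609 = -0.266196 + 0.760493 = 0.494297.
Q̄ = (S_0/π) × [bracket] = (1361/π) × 0.494297 = 214.14 W/m².
— Configuration B (ϕ=+31.1°):
Solar declination: sin δ = sin ε · sin L_s = sin 23.44° × sin 72.9° = 0.38020, so δ = +22.346°.
cos h₀ = −tan(+31.1°) tan(+22.346°) = -0.2480, h₀ = 1.8214 rad.
Bracket: h₀ sin ϕ sin δ + cos ϕ cos δ sin h₀ = 1.8214×0.51653×0.38020 + 0.85627×0.92490×0.96877 = 0.357695 + 0.767231 = 1.124926.
Q̄ = (S_0/π) × [bracket] = (1361/π) × 1.124926 = 487.34 W/m².
Ratio Q̄_A / Q̄_B = 214.14 / 487.34 = 0.4394.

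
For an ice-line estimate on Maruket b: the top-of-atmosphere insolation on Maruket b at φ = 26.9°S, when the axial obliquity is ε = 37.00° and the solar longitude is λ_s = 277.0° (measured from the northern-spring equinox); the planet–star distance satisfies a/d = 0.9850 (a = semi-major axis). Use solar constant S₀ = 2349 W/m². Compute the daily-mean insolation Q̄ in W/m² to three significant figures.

Solar declination: sin δ = sin ε · sin λ_s = sin 37.00° × sin 277.0° = -0.59733, so δ = -36.679°.
cos H₀ = −tan(-26.9°) tan(-36.679°) = -0.3779, H₀ = 1.9583 rad.
Bracket: H₀ sin φ sin δ + cos φ cos δ sin H₀ = 1.9583×-0.45243×-0.59733 + 0.89180×0.80200×0.92586 = 0.529231 + 0.662197 = 1.191428.
Inverse-square distance factor (a/d)² = 0.9850² = 0.970225.
Q̄ = (S₀/π) × 0.970225 × [bracket] = (2349/π) × 0.970225 × 1.191428 = 864.3 W/m².

Q̄ ≈ 864 W/m²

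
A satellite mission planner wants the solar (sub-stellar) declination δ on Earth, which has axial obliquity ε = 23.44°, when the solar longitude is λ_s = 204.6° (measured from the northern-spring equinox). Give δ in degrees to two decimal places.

δ = -9.53°

sin δ = sin ε · sin λ_s = sin 23.44° × sin 204.6° = -0.165592.
δ = arcsin(-0.165592) = -9.53°.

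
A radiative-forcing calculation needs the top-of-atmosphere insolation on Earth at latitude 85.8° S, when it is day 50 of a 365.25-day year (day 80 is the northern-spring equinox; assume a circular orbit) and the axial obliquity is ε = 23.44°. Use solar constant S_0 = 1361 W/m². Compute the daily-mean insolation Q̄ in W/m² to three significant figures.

Solar longitude: L_s = 360° × (50 − 80)/365.25 = -29.569°, i.e. -29.569° + 360° = 330.431°.
sin δ = sin 23.44° × sin 330.431° = -0.19630, so δ = -11.320°.
cos h₀ = −tan(-85.8°) tan(-11.320°) = -2.7261 ≤ −1 ⇒ polar day, h₀ = π.
Bracket: h₀ sin ϕ sin δ + cos ϕ cos δ sin h₀ = 3.1416×-0.99731×-0.19630 + 0.07324×0.98054×0.00000 = 0.615037 + 0.000000 = 0.615037.
Q̄ = (S_0/π) × [bracket] = (1361/π) × 0.615037 = 266.4 W/m².

Q̄ ≈ 266 W/m²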